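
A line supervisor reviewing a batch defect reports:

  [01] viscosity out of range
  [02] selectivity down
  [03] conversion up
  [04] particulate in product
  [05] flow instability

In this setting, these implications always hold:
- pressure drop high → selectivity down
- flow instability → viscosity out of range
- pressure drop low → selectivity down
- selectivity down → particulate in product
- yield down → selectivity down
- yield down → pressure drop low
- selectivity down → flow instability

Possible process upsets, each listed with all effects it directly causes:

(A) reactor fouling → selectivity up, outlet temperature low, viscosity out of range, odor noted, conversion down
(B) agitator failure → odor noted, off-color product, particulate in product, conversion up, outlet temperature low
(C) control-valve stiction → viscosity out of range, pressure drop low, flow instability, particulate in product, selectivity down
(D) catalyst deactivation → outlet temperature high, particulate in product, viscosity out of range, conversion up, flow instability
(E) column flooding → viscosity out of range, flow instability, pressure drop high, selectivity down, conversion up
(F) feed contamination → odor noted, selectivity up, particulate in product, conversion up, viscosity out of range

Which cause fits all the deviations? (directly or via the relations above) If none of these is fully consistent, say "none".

E

For each candidate, compare predicted effects to what was observed:
(A) reactor fouling — viscosity out of range ✓; selectivity down ✗; conversion up ✗; particulate in product ✗; flow instability ✗
(B) agitator failure — viscosity out of range ✗; selectivity down ✗; conversion up ✓; particulate in product ✓; flow instability ✗
(C) control-valve stiction — viscosity out of range ✓; selectivity down ✓; conversion up ✗; particulate in product ✓; flow instability ✓
(D) catalyst deactivation — viscosity out of range ✓; selectivity down ✗; conversion up ✓; particulate in product ✓; flow instability ✓
(E) column flooding — accounts for every observation (particulate in product by selectivity down → particulate in product)
(F) feed contamination — viscosity out of range ✓; selectivity down ✗; conversion up ✓; particulate in product ✓; flow instability ✗
(E) alone accounts for all the evidence.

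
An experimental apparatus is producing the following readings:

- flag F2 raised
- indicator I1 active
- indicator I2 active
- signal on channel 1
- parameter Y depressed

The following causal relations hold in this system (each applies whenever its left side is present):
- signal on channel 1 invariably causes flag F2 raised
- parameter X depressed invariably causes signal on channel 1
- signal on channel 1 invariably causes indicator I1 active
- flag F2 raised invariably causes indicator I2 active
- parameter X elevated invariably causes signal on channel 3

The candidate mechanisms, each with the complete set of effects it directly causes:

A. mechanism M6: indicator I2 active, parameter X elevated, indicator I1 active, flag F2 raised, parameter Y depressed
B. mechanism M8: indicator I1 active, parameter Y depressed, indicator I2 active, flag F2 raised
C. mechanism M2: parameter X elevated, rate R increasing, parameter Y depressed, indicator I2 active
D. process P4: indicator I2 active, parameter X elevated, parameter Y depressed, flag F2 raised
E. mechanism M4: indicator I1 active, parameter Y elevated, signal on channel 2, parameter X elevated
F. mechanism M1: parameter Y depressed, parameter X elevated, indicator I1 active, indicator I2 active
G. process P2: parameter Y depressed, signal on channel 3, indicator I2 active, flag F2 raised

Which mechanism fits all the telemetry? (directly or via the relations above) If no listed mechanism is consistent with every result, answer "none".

Testing each hypothesis:
(A) mechanism M6 — flag F2 raised ✓; indicator I1 active ✓; indicator I2 active ✓; signal on channel 1 ✗; parameter Y depressed ✓
(B) mechanism M8 — does not account for signal on channel 1
(C) mechanism M2 — flag F2 raised ✗; indicator I1 active ✗; indicator I2 active ✓; signal on channel 1 ✗; parameter Y depressed ✓
(D) process P4 — flag F2 raised ✓; indicator I1 active ✗; indicator I2 active ✓; signal on channel 1 ✗; parameter Y depressed ✓
(E) mechanism M4 — fails on flag F2 raised, indicator I2 active, signal on channel 1, parameter Y depressed (predicts parameter Y elevated, not parameter Y depressed)
(F) mechanism M1 — does not account for flag F2 raised, signal on channel 1
(G) process P2 — does not account for indicator I1 active, signal on channel 1
None of the listed candidates fits everything.

none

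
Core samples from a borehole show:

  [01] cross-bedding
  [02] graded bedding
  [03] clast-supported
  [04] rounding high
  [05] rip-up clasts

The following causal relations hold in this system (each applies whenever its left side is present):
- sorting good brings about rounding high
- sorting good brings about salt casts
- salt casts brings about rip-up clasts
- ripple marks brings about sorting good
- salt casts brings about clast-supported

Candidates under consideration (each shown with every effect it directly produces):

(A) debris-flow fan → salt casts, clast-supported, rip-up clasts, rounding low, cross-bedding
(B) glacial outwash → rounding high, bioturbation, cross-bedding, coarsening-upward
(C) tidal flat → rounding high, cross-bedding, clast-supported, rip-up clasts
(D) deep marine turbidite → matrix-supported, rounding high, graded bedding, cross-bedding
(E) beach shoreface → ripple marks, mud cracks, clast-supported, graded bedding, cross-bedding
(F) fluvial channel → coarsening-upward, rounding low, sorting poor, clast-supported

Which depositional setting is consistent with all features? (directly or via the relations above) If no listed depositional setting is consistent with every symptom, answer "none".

E

Per-candidate check:
(A) debris-flow fan — cross-bedding +; graded bedding -; clast-supported +; rounding high -; rip-up clasts +
(B) glacial outwash — cross-bedding +; graded bedding -; clast-supported -; rounding high +; rip-up clasts -
(C) tidal flat — cross-bedding +; graded bedding -; clast-supported +; rounding high +; rip-up clasts +
(D) deep marine turbidite — cross-bedding +; graded bedding +; clast-supported -; rounding high +; rip-up clasts -
(E) beach shoreface — cross-bedding +; graded bedding +; clast-supported +; rounding high + (by ripple marks → sorting good → rounding high); rip-up clasts + (by ripple marks → sorting good → salt casts → rip-up clasts)
(F) fluvial channel — cross-bedding -; graded bedding -; clast-supported +; rounding high -; rip-up clasts -
(E) is the only candidate with no mismatches.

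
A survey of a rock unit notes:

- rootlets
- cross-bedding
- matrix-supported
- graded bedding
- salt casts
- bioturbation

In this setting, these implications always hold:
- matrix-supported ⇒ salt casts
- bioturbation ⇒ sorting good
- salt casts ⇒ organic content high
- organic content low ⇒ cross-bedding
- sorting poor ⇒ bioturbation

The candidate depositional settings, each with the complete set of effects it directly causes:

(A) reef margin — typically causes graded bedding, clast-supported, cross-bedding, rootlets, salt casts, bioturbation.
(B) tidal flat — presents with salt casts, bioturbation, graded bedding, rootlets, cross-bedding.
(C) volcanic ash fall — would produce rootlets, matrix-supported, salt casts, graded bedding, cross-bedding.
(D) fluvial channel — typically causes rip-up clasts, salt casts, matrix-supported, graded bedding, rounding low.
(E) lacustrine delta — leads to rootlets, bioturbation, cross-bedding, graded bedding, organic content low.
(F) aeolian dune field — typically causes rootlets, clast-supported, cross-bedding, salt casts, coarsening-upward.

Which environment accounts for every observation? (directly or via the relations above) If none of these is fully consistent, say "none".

none

Per-candidate check:
(A) reef margin — fails on matrix-supported (predicts clast-supported, not matrix-supported)
(B) tidal flat — rootlets ✓; cross-bedding ✓; matrix-supported ✗; graded bedding ✓; salt casts ✓; bioturbation ✓
(C) volcanic ash fall — rootlets ✓; cross-bedding ✓; matrix-supported ✓; graded bedding ✓; salt casts ✓; bioturbation ✗
(D) fluvial channel — does not account for rootlets, cross-bedding, bioturbation
(E) lacustrine delta — does not account for matrix-supported, salt casts
(F) aeolian dune field — fails on matrix-supported, graded bedding, bioturbation (predicts clast-supported, not matrix-supported)
Every candidate fails on at least one observation.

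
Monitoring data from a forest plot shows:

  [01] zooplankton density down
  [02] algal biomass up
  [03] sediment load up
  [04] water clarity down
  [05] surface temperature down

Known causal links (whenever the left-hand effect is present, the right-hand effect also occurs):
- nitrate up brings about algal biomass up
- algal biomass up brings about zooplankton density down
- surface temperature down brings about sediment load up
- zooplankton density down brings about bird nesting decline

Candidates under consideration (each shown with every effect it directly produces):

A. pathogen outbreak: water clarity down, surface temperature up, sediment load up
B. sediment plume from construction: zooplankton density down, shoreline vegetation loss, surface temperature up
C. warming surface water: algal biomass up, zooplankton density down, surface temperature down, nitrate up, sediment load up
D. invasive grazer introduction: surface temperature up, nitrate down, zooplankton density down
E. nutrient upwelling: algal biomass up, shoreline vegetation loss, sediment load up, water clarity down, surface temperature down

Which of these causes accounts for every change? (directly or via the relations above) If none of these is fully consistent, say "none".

Per-candidate check:
(A) pathogen outbreak — zooplankton density down NO; algal biomass up NO; sediment load up yes; water clarity down yes; surface temperature down NO
(B) sediment plume from construction — fails on algal biomass up, sediment load up, water clarity down, surface temperature down (predicts surface temperature up, not surface temperature down)
(C) warming surface water — does not account for water clarity down
(D) invasive grazer introduction — zooplankton density down yes; algal biomass up NO; sediment load up NO; water clarity down NO; surface temperature down NO
(E) nutrient upwelling — zooplankton density down yes (by algal biomass up → zooplankton density down); algal biomass up yes; sediment load up yes; water clarity down yes; surface temperature down yes
(E) alone accounts for all the evidence.

E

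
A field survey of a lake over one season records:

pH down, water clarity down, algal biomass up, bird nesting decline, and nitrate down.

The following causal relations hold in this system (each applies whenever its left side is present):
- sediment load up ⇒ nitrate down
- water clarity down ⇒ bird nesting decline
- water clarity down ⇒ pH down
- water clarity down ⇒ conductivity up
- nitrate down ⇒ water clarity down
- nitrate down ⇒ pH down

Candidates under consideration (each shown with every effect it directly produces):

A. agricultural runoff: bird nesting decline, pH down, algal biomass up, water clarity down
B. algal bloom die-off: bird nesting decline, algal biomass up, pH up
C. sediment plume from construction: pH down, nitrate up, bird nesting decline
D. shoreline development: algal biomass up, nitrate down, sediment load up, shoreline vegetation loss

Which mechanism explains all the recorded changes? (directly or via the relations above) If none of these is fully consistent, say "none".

For each candidate, compare predicted effects to what was observed:
(A) agricultural runoff — does not account for nitrate down
(B) algal bloom die-off — pH down -; water clarity down -; algal biomass up +; bird nesting decline +; nitrate down -
(C) sediment plume from construction — fails on water clarity down, algal biomass up, nitrate down (predicts nitrate up, not nitrate down)
(D) shoreline development — accounts for every observation (pH down via nitrate down → pH down)
(D) alone accounts for all the evidence.

D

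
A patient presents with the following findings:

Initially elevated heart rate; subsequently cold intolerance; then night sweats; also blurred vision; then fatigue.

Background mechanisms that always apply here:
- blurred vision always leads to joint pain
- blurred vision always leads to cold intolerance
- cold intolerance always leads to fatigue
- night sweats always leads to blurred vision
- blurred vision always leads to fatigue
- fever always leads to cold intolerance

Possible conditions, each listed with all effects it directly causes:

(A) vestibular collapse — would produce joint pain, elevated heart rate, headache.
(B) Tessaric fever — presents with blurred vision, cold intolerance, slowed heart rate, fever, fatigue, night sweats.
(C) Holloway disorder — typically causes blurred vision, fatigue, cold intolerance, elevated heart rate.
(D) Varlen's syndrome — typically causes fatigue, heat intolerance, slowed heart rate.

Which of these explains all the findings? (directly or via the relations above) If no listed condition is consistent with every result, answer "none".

For each candidate, compare predicted effects to what was observed:
(A) vestibular collapse — does not account for cold intolerance, night sweats, blurred vision, fatigue
(B) Tessaric fever — elevated heart rate ✗; cold intolerance ✓; night sweats ✓; blurred vision ✓; fatigue ✓
(C) Holloway disorder — elevated heart rate ✓; cold intolerance ✓; night sweats ✗; blurred vision ✓; fatigue ✓
(D) Varlen's syndrome — elevated heart rate ✗; cold intolerance ✗; night sweats ✗; blurred vision ✗; fatigue ✓
No candidate is consistent with all observations.

none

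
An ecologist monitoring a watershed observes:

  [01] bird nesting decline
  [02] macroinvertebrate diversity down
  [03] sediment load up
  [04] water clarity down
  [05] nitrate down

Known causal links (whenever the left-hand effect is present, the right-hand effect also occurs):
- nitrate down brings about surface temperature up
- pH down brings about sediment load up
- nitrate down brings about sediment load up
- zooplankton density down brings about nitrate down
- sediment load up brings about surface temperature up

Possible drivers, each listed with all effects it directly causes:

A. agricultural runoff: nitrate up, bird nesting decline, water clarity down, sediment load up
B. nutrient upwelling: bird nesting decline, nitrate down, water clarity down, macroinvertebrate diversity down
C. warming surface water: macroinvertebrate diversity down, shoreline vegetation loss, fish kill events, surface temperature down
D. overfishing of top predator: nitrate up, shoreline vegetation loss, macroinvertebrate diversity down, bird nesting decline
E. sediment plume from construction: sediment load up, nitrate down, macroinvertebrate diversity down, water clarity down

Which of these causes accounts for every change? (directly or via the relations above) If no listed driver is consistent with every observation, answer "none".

B

Checking each candidate against the observations:
(A) agricultural runoff — fails on macroinvertebrate diversity down, nitrate down (predicts nitrate up, not nitrate down)
(B) nutrient upwelling — accounts for every observation (sediment load up through nitrate down → sediment load up)
(C) warming surface water — does not account for bird nesting decline, sediment load up, water clarity down, nitrate down
(D) overfishing of top predator — fails on sediment load up, water clarity down, nitrate down (predicts nitrate up, not nitrate down)
(E) sediment plume from construction — does not account for bird nesting decline
Only (B) is consistent with every observation.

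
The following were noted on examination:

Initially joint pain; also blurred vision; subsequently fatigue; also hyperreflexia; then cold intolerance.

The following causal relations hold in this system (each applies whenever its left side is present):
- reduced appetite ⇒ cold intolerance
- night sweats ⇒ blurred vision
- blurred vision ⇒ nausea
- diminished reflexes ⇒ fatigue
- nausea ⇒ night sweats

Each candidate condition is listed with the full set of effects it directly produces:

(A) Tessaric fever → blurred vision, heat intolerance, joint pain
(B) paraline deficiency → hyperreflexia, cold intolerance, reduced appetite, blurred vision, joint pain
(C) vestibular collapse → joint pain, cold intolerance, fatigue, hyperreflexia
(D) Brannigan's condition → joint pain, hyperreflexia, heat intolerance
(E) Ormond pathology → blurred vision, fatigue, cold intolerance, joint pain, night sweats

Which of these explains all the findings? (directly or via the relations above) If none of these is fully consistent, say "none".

Checking each candidate against the observations:
(A) Tessaric fever — joint pain +; blurred vision +; fatigue -; hyperreflexia -; cold intolerance -
(B) paraline deficiency — does not account for fatigue
(C) vestibular collapse — does not account for blurred vision
(D) Brannigan's condition — fails on blurred vision, fatigue, cold intolerance (predicts heat intolerance, not cold intolerance)
(E) Ormond pathology — does not account for hyperreflexia
None of the listed candidates fits everything.

none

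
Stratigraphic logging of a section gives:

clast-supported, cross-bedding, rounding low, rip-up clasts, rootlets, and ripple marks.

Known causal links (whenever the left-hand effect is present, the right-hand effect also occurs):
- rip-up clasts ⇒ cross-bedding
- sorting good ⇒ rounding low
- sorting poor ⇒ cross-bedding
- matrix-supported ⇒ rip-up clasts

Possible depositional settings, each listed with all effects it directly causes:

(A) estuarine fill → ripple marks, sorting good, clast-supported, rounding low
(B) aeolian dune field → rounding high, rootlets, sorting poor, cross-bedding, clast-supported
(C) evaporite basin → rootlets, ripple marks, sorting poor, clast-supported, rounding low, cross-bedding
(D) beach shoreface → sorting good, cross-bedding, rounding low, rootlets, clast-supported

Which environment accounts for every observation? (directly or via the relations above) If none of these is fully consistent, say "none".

none

For each candidate, compare predicted effects to what was observed:
(A) estuarine fill — clast-supported yes; cross-bedding NO; rounding low yes; rip-up clasts NO; rootlets NO; ripple marks yes
(B) aeolian dune field — clast-supported yes; cross-bedding yes; rounding low NO; rip-up clasts NO; rootlets yes; ripple marks NO
(C) evaporite basin — does not account for rip-up clasts
(D) beach shoreface — does not account for rip-up clasts, ripple marks
Every candidate fails on at least one observation.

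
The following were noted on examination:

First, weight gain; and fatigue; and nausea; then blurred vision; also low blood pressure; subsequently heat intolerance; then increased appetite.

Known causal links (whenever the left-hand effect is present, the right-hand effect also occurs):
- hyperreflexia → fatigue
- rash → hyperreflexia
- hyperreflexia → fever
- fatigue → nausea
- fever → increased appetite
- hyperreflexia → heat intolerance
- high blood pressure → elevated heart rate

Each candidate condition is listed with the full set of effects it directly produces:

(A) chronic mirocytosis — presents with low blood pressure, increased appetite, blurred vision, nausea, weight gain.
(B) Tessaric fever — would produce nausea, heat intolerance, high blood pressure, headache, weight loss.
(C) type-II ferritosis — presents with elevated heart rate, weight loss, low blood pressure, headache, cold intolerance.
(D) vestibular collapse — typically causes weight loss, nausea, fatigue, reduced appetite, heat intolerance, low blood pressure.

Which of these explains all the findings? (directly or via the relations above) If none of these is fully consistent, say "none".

Testing each hypothesis:
(A) chronic mirocytosis — weight gain match; fatigue miss; nausea match; blurred vision match; low blood pressure match; heat intolerance miss; increased appetite match
(B) Tessaric fever — fails on weight gain, fatigue, blurred vision, low blood pressure, increased appetite (predicts weight loss, not weight gain; predicts high blood pressure, not low blood pressure)
(C) type-II ferritosis — weight gain miss; fatigue miss; nausea miss; blurred vision miss; low blood pressure match; heat intolerance miss; increased appetite miss
(D) vestibular collapse — weight gain miss; fatigue match; nausea match; blurred vision miss; low blood pressure match; heat intolerance match; increased appetite miss
Every candidate fails on at least one observation.

none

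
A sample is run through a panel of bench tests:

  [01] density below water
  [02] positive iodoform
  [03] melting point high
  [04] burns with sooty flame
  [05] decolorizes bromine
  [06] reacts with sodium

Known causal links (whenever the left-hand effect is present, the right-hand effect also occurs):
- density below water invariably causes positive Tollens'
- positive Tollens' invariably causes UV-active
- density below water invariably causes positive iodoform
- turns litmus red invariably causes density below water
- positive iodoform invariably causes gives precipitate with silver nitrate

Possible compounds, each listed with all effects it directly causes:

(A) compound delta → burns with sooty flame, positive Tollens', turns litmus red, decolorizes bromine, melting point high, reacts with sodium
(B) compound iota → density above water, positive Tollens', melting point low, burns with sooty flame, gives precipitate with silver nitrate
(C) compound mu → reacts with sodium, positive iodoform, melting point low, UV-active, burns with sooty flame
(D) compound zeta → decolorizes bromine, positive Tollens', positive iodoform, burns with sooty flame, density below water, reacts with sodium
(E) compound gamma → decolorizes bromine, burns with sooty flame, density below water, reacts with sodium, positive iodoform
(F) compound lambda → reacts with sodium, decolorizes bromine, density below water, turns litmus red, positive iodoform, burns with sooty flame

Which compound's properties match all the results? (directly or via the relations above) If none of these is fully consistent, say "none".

Testing each hypothesis:
(A) compound delta — density below water ✓ (through turns litmus red → density below water); positive iodoform ✓ (through turns litmus red → density below water → positive iodoform); melting point high ✓; burns with sooty flame ✓; decolorizes bromine ✓; reacts with sodium ✓
(B) compound iota — density below water ✗; positive iodoform ✗; melting point high ✗; burns with sooty flame ✓; decolorizes bromine ✗; reacts with sodium ✗
(C) compound mu — fails on density below water, melting point high, decolorizes bromine (predicts melting point low, not melting point high)
(D) compound zeta — density below water ✓; positive iodoform ✓; melting point high ✗; burns with sooty flame ✓; decolorizes bromine ✓; reacts with sodium ✓
(E) compound gamma — does not account for melting point high
(F) compound lambda — density below water ✓; positive iodoform ✓; melting point high ✗; burns with sooty flame ✓; decolorizes bromine ✓; reacts with sodium ✓
(A) is the only candidate with no mismatches.

A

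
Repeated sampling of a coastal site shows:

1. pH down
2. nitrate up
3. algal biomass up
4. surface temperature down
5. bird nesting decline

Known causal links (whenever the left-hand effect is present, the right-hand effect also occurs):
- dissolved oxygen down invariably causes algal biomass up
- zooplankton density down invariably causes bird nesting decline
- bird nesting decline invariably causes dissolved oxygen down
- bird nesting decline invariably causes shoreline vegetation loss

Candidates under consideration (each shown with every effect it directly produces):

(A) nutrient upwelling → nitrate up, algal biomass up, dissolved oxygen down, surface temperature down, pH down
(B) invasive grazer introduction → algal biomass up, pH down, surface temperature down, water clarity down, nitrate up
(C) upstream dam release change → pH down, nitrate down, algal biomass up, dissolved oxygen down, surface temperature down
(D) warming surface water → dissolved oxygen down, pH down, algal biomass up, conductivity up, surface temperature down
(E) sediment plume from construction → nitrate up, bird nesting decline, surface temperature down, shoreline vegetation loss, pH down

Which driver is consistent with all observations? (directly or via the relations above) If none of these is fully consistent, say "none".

E

Per-candidate check:
(A) nutrient upwelling — pH down ✓; nitrate up ✓; algal biomass up ✓; surface temperature down ✓; bird nesting decline ✗
(B) invasive grazer introduction — pH down ✓; nitrate up ✓; algal biomass up ✓; surface temperature down ✓; bird nesting decline ✗
(C) upstream dam release change — pH down ✓; nitrate up ✗; algal biomass up ✓; surface temperature down ✓; bird nesting decline ✗
(D) warming surface water — pH down ✓; nitrate up ✗; algal biomass up ✓; surface temperature down ✓; bird nesting decline ✗
(E) sediment plume from construction — pH down ✓; nitrate up ✓; algal biomass up ✓ (via bird nesting decline → dissolved oxygen down → algal biomass up); surface temperature down ✓; bird nesting decline ✓
(E) alone accounts for all the evidence.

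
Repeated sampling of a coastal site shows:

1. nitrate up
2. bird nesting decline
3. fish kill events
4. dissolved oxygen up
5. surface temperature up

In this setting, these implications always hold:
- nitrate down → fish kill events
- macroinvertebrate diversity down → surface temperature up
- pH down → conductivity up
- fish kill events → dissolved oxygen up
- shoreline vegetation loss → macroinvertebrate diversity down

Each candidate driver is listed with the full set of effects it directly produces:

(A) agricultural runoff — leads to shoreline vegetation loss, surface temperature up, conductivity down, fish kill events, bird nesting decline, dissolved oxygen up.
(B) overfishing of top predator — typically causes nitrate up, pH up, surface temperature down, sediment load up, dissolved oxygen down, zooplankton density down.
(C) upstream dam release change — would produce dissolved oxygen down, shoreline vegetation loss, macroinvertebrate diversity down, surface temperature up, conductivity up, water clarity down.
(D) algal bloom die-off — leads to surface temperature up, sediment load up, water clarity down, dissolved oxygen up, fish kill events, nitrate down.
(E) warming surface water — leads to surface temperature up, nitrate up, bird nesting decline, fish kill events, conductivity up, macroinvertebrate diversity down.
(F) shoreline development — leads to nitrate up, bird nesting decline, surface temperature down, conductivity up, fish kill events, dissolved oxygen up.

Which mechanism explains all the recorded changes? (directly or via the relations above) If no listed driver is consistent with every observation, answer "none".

E

Checking each candidate against the observations:
(A) agricultural runoff — does not account for nitrate up
(B) overfishing of top predator — nitrate up match; bird nesting decline miss; fish kill events miss; dissolved oxygen up miss; surface temperature up miss
(C) upstream dam release change — nitrate up miss; bird nesting decline miss; fish kill events miss; dissolved oxygen up miss; surface temperature up match
(D) algal bloom die-off — fails on nitrate up, bird nesting decline (predicts nitrate down, not nitrate up)
(E) warming surface water — nitrate up match; bird nesting decline match; fish kill events match; dissolved oxygen up match (by fish kill events → dissolved oxygen up); surface temperature up match
(F) shoreline development — nitrate up match; bird nesting decline match; fish kill events match; dissolved oxygen up match; surface temperature up miss
(E) is the only candidate with no mismatches.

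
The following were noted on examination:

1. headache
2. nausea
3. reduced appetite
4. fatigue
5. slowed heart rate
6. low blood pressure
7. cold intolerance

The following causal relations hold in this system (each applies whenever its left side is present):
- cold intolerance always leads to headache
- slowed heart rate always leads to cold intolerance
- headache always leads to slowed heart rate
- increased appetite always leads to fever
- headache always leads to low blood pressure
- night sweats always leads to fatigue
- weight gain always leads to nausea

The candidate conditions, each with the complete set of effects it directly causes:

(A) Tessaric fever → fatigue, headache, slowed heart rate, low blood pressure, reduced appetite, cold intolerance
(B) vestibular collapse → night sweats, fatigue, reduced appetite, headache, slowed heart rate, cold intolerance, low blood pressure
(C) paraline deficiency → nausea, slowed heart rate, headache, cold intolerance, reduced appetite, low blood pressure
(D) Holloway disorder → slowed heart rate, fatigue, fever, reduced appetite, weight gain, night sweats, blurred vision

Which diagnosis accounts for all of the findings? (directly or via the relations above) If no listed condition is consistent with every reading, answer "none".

Per-candidate check:
(A) Tessaric fever — does not account for nausea
(B) vestibular collapse — headache yes; nausea NO; reduced appetite yes; fatigue yes; slowed heart rate yes; low blood pressure yes; cold intolerance yes
(C) paraline deficiency — headache yes; nausea yes; reduced appetite yes; fatigue NO; slowed heart rate yes; low blood pressure yes; cold intolerance yes
(D) Holloway disorder — accounts for every observation (headache by slowed heart rate → cold intolerance → headache)
Only (D) is consistent with every observation.

D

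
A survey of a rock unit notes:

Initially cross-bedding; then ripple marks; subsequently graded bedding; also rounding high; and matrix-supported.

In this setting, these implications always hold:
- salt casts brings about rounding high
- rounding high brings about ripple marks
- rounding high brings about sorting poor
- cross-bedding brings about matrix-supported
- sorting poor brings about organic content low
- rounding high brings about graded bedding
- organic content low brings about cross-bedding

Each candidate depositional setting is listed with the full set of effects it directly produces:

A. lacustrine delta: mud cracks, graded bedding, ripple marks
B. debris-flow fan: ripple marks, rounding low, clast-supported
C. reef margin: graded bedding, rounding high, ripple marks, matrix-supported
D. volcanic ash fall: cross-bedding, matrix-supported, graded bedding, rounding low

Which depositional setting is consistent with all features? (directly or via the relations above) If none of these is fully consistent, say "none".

Checking each candidate against the observations:
(A) lacustrine delta — does not account for cross-bedding, rounding high, matrix-supported
(B) debris-flow fan — fails on cross-bedding, graded bedding, rounding high, matrix-supported (predicts rounding low, not rounding high; predicts clast-supported, not matrix-supported)
(C) reef margin — accounts for every observation (cross-bedding by rounding high → sorting poor → organic content low → cross-bedding)
(D) volcanic ash fall — fails on ripple marks, rounding high (predicts rounding low, not rounding high)
(C) alone accounts for all the evidence.

C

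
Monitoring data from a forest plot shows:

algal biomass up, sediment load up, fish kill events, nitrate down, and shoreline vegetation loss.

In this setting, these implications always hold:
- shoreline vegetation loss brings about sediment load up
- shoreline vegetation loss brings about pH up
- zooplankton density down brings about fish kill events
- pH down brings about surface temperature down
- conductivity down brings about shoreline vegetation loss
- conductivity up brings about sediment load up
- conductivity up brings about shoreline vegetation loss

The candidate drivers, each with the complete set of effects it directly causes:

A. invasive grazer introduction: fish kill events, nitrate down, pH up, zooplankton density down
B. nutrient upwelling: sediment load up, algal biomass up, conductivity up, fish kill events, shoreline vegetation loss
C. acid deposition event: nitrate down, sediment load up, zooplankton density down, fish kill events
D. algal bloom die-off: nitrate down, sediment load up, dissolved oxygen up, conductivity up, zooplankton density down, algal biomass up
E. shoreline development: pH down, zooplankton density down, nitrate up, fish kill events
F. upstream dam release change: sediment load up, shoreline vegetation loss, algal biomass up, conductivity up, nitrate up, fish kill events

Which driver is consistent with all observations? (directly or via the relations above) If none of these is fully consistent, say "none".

D

Checking each candidate against the observations:
(A) invasive grazer introduction — does not account for algal biomass up, sediment load up, shoreline vegetation loss
(B) nutrient upwelling — does not account for nitrate down
(C) acid deposition event — algal biomass up -; sediment load up +; fish kill events +; nitrate down +; shoreline vegetation loss -
(D) algal bloom die-off — algal biomass up +; sediment load up +; fish kill events + (by zooplankton density down → fish kill events); nitrate down +; shoreline vegetation loss + (by conductivity up → shoreline vegetation loss)
(E) shoreline development — fails on algal biomass up, sediment load up, nitrate down, shoreline vegetation loss (predicts nitrate up, not nitrate down)
(F) upstream dam release change — algal biomass up +; sediment load up +; fish kill events +; nitrate down -; shoreline vegetation loss +
Only (D) is consistent with every observation.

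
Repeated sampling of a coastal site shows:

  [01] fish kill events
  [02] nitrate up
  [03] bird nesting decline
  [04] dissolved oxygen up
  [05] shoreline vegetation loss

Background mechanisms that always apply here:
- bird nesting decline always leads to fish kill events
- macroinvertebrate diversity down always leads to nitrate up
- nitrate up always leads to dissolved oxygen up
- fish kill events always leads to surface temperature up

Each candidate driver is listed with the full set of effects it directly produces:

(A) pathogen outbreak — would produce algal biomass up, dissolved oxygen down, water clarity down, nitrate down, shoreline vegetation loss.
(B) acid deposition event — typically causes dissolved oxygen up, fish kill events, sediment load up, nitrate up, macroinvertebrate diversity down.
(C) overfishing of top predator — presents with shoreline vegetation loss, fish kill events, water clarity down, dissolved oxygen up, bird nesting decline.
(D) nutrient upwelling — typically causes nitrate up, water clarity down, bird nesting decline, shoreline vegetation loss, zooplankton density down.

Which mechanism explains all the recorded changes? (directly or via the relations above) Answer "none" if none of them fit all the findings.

Testing each hypothesis:
(A) pathogen outbreak — fails on fish kill events, nitrate up, bird nesting decline, dissolved oxygen up (predicts nitrate down, not nitrate up; predicts dissolved oxygen down, not dissolved oxygen up)
(B) acid deposition event — fish kill events ✓; nitrate up ✓; bird nesting decline ✗; dissolved oxygen up ✓; shoreline vegetation loss ✗
(C) overfishing of top predator — fish kill events ✓; nitrate up ✗; bird nesting decline ✓; dissolved oxygen up ✓; shoreline vegetation loss ✓
(D) nutrient upwelling — fish kill events ✓ (through bird nesting decline → fish kill events); nitrate up ✓; bird nesting decline ✓; dissolved oxygen up ✓ (through nitrate up → dissolved oxygen up); shoreline vegetation loss ✓
(D) is the only candidate with no mismatches.

D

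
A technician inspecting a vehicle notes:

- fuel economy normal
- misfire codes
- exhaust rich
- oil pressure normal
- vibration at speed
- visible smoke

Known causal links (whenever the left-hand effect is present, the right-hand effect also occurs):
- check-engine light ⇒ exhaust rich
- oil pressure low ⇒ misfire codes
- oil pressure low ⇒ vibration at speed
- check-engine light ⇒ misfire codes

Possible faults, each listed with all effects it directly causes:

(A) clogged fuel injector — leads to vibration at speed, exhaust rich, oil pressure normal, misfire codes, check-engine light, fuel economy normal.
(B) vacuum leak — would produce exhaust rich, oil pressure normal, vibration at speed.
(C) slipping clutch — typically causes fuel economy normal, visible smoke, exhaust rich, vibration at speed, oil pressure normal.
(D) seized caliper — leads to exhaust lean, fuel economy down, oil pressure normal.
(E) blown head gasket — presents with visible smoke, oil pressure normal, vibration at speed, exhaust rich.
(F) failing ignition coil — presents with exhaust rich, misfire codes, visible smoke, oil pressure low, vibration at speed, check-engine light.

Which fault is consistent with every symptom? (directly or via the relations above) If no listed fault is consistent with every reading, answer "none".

For each candidate, compare predicted effects to what was observed:
(A) clogged fuel injector — fuel economy normal match; misfire codes match; exhaust rich match; oil pressure normal match; vibration at speed match; visible smoke miss
(B) vacuum leak — does not account for fuel economy normal, misfire codes, visible smoke
(C) slipping clutch — fuel economy normal match; misfire codes miss; exhaust rich match; oil pressure normal match; vibration at speed match; visible smoke match
(D) seized caliper — fuel economy normal miss; misfire codes miss; exhaust rich miss; oil pressure normal match; vibration at speed miss; visible smoke miss
(E) blown head gasket — fuel economy normal miss; misfire codes miss; exhaust rich match; oil pressure normal match; vibration at speed match; visible smoke match
(F) failing ignition coil — fails on fuel economy normal, oil pressure normal (predicts oil pressure low, not oil pressure normal)
No candidate is consistent with all observations.

none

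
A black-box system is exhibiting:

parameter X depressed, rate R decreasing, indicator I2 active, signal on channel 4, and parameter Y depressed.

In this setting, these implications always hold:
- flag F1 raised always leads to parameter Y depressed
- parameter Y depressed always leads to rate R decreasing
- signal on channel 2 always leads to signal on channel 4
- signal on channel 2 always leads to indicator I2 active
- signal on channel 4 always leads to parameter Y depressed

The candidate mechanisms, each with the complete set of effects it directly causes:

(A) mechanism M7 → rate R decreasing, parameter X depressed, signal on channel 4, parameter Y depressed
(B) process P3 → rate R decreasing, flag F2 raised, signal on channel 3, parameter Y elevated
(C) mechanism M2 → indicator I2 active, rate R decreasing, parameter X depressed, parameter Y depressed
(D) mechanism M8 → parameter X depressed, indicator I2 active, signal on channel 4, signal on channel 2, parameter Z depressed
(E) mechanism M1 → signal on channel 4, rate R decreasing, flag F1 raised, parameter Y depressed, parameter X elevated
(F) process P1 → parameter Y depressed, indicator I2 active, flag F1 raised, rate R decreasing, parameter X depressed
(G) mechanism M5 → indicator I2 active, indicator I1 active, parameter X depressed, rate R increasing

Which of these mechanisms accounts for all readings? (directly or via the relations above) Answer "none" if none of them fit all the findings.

For each candidate, compare predicted effects to what was observed:
(A) mechanism M7 — parameter X depressed ✓; rate R decreasing ✓; indicator I2 active ✗; signal on channel 4 ✓; parameter Y depressed ✓
(B) process P3 — parameter X depressed ✗; rate R decreasing ✓; indicator I2 active ✗; signal on channel 4 ✗; parameter Y depressed ✗
(C) mechanism M2 — parameter X depressed ✓; rate R decreasing ✓; indicator I2 active ✓; signal on channel 4 ✗; parameter Y depressed ✓
(D) mechanism M8 — accounts for every observation (rate R decreasing by signal on channel 4 → parameter Y depressed → rate R decreasing)
(E) mechanism M1 — parameter X depressed ✗; rate R decreasing ✓; indicator I2 active ✗; signal on channel 4 ✓; parameter Y depressed ✓
(F) process P1 — parameter X depressed ✓; rate R decreasing ✓; indicator I2 active ✓; signal on channel 4 ✗; parameter Y depressed ✓
(G) mechanism M5 — parameter X depressed ✓; rate R decreasing ✗; indicator I2 active ✓; signal on channel 4 ✗; parameter Y depressed ✗
(D) alone accounts for all the evidence.

D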